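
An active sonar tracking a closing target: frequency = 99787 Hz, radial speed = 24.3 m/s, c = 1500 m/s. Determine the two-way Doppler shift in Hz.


3233.1 Hz


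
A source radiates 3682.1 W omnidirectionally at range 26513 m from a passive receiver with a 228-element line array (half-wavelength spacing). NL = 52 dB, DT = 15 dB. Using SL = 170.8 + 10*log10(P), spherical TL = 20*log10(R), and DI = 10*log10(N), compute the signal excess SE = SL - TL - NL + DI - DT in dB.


74.57 dB


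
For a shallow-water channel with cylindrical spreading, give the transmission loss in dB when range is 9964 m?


TL = 10*log10(9964) = 39.98

39.98 dB


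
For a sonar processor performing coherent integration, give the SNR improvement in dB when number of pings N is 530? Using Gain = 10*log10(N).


27.24 dB


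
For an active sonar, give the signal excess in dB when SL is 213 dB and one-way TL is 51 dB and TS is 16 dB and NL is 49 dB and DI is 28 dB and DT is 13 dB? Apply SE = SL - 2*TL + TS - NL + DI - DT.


SE = SL - 2*TL + TS - NL + DI - DT = 213 - 2*51 + (16) - 49 + 28 - 13 = 93

93 dB


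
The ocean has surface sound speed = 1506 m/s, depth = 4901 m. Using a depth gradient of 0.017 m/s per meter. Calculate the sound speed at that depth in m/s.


1589.317 m/s


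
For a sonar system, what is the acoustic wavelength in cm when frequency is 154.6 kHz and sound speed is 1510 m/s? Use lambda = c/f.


0.98 cm


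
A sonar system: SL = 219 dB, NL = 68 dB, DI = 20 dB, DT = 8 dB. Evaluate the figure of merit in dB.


FOM = SL - NL + DI - DT = 219 - 68 + 20 - 8 = 163

163 dB


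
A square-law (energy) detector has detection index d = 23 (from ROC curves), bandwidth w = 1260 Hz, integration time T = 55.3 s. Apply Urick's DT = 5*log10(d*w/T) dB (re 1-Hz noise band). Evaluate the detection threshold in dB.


DT = 5*log10(d*w/T) = 5*log10(23 * 1260 / 55.3) = 5*log10(524.05) = 13.6

13.6 dB


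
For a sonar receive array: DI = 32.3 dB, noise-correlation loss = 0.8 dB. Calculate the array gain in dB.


AG = DI - L_corr = 32.3 - 0.8 = 31.5

31.5 dB


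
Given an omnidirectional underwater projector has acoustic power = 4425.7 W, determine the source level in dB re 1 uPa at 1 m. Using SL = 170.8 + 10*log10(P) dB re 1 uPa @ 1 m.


SL = 170.8 + 10*log10(4425.7) = 170.8 + 36.46 = 207.26

207.26 dB


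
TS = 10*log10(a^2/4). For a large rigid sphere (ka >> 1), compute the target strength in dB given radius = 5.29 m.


TS = 10*log10(5.29^2 / 4) = 10*log10(6.996025) = 8.45

8.45 dB


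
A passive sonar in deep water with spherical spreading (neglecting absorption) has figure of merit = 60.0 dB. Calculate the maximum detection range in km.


At max range FOM = TL, so 20*log10(R) = 60.0
R = 10^(60.0/20) = 1000.0 m = 1.0 km

1.0 km


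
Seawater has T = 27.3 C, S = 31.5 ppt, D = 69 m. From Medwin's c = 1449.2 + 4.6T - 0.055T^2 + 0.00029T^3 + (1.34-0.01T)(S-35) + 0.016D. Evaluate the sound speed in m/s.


c = 1449.2 + 4.6*27.3 - 0.055*27.3^2 + 0.00029*27.3^3 + (1.34 - 0.01*27.3)*(31.5 - 35) + 0.016*69 = 1537.06

1537.06 m/s


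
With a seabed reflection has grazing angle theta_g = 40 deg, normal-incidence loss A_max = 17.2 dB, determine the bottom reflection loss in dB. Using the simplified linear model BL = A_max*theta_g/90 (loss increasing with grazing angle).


7.64 dB


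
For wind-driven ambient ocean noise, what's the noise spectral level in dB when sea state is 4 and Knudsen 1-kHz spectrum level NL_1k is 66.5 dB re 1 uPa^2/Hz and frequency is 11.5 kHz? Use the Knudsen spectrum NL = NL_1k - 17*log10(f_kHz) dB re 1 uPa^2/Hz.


48.47 dB


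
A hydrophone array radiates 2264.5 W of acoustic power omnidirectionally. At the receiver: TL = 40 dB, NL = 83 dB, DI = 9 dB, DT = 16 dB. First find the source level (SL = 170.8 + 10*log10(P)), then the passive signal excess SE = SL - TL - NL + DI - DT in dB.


Step 1: SL = 170.8 + 10*log10(2264.5) = 204.35 dB
Step 2: SE = SL - TL - NL + DI - DT = 204.35 - 40 - 83 + 9 - 16 = 74.35

74.35 dB


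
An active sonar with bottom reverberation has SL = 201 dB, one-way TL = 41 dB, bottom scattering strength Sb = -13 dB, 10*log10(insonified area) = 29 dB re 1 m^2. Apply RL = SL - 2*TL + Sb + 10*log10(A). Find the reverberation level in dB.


RL = SL - 2*TL + Sb + 10*log10(A) = 201 - 2*41 + (-13) + 29 = 135

135 dB


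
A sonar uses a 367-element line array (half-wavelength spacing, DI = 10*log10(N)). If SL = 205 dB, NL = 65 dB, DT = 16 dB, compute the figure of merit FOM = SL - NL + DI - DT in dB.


Step 1: DI = 10*log10(367) = 25.65 dB
Step 2: FOM = SL - NL + DI - DT = 205 - 65 + 25.65 - 16 = 149.65

149.65 dB


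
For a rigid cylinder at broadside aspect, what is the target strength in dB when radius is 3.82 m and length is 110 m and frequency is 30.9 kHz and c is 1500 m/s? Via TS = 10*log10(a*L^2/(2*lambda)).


lambda = 1500/30900 = 0.04854 m
TS = 10*log10(3.82*110^2/(2*0.04854)) = 56.78

56.78 dB


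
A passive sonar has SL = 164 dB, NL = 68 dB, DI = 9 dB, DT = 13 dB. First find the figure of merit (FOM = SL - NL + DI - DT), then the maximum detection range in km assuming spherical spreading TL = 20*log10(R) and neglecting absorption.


Step 1: FOM = SL - NL + DI - DT = 164 - 68 + 9 - 13 = 92 dB
Step 2: at max range FOM = TL = 20*log10(R), so R = 10^(92/20) = 39810.72 m = 39.81 km

39.81 km


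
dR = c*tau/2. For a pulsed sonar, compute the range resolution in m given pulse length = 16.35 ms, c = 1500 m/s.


dR = c*tau/2 = 1500 * 16.35e-3 / 2 = 12.2625

12.2625 m


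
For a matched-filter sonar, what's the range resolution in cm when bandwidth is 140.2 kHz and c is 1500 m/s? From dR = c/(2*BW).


dR = c/(2*BW) = 1500 / (2 * 140.2e3) = 0.0053 m = 0.53 cm

0.53 cm


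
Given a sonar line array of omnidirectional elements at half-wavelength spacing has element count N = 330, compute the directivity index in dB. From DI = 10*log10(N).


25.19 dB


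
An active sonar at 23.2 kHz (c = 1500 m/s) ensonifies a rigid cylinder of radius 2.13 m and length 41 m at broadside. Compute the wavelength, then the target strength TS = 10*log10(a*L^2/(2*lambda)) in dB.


Step 1: lambda = c/f = 1500/23200 = 0.06466 m
Step 2: TS = 10*log10(a*L^2/(2*lambda)) = 10*log10(2.13*41^2/(2*0.06466)) = 44.42

44.42 dB


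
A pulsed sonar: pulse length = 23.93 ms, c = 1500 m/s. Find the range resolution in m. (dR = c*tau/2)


dR = c*tau/2 = 1500 * 23.93e-3 / 2 = 17.9475

17.9475 m


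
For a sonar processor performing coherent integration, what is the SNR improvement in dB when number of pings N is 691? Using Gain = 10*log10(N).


Gain = 10*log10(691) = 28.39

28.39 dB


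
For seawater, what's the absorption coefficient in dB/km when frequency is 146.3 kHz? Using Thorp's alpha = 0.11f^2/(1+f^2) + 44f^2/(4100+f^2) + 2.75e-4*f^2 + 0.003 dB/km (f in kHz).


f^2 = 21403.69
alpha = 0.11*21403.69/(1+21403.69) + 44*21403.69/(4100+21403.69) + 2.75e-4*21403.69 + 0.003 = 42.926

42.926 dB/km


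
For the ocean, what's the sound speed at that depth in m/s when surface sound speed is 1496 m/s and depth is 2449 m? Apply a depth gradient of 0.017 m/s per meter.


c = 1496 + 0.017 * 2449 = 1537.633

1537.633 m/s


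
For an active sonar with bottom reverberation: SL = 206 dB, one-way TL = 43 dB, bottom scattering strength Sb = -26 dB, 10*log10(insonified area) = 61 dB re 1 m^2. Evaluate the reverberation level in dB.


155 dB


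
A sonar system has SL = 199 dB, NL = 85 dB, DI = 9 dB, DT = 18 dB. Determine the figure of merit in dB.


105 dB


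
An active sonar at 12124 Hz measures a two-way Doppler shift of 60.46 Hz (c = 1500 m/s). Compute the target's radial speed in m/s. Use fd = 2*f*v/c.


From fd = 2*f*v/c, v = c*fd/(2*f) = 1500 * 60.46 / (2*12124) = 3.74

3.74 m/s


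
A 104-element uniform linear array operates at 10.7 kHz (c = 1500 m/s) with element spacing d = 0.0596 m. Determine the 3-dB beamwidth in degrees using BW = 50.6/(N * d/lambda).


1.14 deg


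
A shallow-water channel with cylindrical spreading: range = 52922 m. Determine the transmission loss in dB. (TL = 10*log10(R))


47.24 dB


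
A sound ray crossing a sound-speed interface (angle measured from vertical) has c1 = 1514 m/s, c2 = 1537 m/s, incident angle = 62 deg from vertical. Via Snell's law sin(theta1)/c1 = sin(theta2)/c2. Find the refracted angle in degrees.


sin(theta2) = (c2/c1)*sin(theta1) = (1537/1514)*sin(62 deg) = 0.89636
theta2 = arcsin(0.89636) = 63.68

63.68 deg


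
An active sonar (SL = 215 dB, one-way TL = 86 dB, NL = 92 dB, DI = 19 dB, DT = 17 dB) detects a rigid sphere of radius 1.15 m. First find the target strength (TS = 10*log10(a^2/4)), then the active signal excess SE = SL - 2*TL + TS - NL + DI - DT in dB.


Step 1: TS = 10*log10(1.15^2/4) = -4.81 dB
Step 2: SE = SL - 2*TL + TS - NL + DI - DT = 215 - 2*86 + (-4.81) - 92 + 19 - 17 = -51.81

-51.81 dB


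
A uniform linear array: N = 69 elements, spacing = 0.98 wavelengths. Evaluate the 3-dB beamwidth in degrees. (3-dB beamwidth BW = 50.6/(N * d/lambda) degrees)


BW = 50.6 / (69 * 0.98) = 50.6 / 67.62 = 0.75

0.75 deg


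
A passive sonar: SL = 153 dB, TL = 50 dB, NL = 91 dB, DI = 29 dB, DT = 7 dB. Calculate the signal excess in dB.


34 dB


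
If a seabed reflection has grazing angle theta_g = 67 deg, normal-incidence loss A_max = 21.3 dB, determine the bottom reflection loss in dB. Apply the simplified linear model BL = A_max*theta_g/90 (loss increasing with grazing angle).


15.86 dB


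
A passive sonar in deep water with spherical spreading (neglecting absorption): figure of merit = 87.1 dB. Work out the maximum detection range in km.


22.65 km


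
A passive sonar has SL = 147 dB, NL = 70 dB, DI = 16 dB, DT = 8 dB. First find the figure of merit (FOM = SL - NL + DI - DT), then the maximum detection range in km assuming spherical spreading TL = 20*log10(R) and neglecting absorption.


Step 1: FOM = SL - NL + DI - DT = 147 - 70 + 16 - 8 = 85 dB
Step 2: at max range FOM = TL = 20*log10(R), so R = 10^(85/20) = 17782.79 m = 17.78 km

17.78 km


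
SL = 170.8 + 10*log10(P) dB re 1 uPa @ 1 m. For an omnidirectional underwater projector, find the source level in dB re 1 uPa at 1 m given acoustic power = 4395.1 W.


SL = 170.8 + 10*log10(4395.1) = 170.8 + 36.43 = 207.23

207.23 dB


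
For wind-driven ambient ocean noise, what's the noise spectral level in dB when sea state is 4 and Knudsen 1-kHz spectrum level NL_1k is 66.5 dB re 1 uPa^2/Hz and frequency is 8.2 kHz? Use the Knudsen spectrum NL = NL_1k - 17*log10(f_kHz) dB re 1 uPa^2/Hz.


NL = NL_1k - 17*log10(f_kHz) = 66.5 - 17*log10(8.2) = 66.5 - (15.53) = 50.97

50.97 dB


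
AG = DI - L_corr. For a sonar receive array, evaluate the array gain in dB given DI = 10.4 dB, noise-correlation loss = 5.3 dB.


AG = DI - L_corr = 10.4 - 5.3 = 5.1

5.1 dB


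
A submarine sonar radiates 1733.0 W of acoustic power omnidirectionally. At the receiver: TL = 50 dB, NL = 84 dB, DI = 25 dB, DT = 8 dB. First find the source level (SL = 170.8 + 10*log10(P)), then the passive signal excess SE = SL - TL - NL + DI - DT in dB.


Step 1: SL = 170.8 + 10*log10(1733.0) = 203.19 dB
Step 2: SE = SL - TL - NL + DI - DT = 203.19 - 50 - 84 + 25 - 8 = 86.19

86.19 dB


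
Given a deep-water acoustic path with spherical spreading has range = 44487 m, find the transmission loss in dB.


TL = 20*log10(44487) = 92.96

92.96 dB


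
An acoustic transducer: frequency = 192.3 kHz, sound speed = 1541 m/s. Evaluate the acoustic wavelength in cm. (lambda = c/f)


lambda = c/f = 1541 / 192300 = 0.008 m = 0.8 cm

0.8 cm


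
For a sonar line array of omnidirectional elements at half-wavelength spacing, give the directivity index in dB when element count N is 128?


DI = 10*log10(128) = 21.07

21.07 dB


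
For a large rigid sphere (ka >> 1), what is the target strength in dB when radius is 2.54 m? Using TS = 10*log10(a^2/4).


2.08 dB


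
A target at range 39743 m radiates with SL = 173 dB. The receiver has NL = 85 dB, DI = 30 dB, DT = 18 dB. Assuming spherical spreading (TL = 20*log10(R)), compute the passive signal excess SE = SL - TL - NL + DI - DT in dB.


8.01 dB


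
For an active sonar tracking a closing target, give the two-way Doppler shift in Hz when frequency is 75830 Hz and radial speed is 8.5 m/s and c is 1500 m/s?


fd = 2*f*v/c = 2 * 75830 * 8.5 / 1500 = 859.41

859.41 Hz


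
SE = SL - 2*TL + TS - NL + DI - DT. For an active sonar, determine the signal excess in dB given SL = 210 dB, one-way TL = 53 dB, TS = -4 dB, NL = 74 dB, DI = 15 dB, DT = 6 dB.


SE = SL - 2*TL + TS - NL + DI - DT = 210 - 2*53 + (-4) - 74 + 15 - 6 = 35

35 dB


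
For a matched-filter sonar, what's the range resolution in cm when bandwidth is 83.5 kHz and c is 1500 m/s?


0.9 cm


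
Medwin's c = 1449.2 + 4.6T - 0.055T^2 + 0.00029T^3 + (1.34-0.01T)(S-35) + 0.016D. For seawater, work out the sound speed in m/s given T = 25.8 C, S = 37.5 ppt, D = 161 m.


c = 1449.2 + 4.6*25.8 - 0.055*25.8^2 + 0.00029*25.8^3 + (1.34 - 0.01*25.8)*(37.5 - 35) + 0.016*161 = 1541.53

1541.53 m/s


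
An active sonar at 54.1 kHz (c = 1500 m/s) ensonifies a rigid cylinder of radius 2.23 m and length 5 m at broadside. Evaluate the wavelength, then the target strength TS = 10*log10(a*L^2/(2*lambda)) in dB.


Step 1: lambda = c/f = 1500/54100 = 0.02773 m
Step 2: TS = 10*log10(a*L^2/(2*lambda)) = 10*log10(2.23*5^2/(2*0.02773)) = 30.02

30.02 dB


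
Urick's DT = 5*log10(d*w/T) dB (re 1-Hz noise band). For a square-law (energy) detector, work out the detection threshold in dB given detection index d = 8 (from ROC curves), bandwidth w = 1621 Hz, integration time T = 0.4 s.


DT = 5*log10(d*w/T) = 5*log10(8 * 1621 / 0.4) = 5*log10(32420.0) = 22.55

22.55 dB


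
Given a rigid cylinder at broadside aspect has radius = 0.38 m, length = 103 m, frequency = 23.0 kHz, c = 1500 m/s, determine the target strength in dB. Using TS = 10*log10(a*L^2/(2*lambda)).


lambda = 1500/23000 = 0.06522 m
TS = 10*log10(0.38*103^2/(2*0.06522)) = 44.9

44.9 dB


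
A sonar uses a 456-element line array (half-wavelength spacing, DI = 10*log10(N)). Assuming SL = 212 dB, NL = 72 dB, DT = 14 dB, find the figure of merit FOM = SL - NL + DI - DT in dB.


Step 1: DI = 10*log10(456) = 26.59 dB
Step 2: FOM = SL - NL + DI - DT = 212 - 72 + 26.59 - 14 = 152.59

152.59 dB


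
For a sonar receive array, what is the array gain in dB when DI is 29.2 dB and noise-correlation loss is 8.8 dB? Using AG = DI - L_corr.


AG = DI - L_corr = 29.2 - 8.8 = 20.4

20.4 dB


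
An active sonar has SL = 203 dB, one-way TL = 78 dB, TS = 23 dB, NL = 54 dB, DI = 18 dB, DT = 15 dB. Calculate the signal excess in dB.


SE = SL - 2*TL + TS - NL + DI - DT = 203 - 2*78 + (23) - 54 + 18 - 15 = 19

19 dB


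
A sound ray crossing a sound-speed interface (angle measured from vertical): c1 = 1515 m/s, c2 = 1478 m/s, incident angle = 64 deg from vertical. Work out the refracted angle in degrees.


sin(theta2) = (c2/c1)*sin(theta1) = (1478/1515)*sin(64 deg) = 0.87684
theta2 = arcsin(0.87684) = 61.26

61.26 deg


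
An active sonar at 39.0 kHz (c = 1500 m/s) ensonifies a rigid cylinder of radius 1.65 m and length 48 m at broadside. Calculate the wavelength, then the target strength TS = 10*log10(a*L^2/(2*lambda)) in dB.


Step 1: lambda = c/f = 1500/39000 = 0.03846 m
Step 2: TS = 10*log10(a*L^2/(2*lambda)) = 10*log10(1.65*48^2/(2*0.03846)) = 46.94

46.94 dB


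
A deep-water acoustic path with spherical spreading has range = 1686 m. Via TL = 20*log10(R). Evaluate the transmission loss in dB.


TL = 20*log10(1686) = 64.54

64.54 dB


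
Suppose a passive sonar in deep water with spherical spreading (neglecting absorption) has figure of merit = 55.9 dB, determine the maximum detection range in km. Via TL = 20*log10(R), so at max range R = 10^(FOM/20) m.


At max range FOM = TL, so 20*log10(R) = 55.9
R = 10^(55.9/20) = 623.73 m = 0.62 km

0.62 km


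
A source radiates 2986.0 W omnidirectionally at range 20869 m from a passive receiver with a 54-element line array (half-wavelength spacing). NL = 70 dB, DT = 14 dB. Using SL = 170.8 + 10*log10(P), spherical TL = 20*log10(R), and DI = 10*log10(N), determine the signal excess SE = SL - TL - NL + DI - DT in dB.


52.48 dB


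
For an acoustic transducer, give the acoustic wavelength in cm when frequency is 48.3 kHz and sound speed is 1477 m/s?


lambda = c/f = 1477 / 48300 = 0.0306 m = 3.06 cm

3.06 cm


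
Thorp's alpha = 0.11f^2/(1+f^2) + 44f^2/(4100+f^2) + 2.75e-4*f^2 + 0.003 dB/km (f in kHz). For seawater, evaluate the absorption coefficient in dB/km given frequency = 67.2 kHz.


f^2 = 4515.84
alpha = 0.11*4515.84/(1+4515.84) + 44*4515.84/(4100+4515.84) + 2.75e-4*4515.84 + 0.003 = 24.417

24.417 dB/km


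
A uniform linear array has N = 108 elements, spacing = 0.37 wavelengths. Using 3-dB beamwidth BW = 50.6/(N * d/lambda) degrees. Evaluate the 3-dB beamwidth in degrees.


BW = 50.6 / (108 * 0.37) = 50.6 / 39.96 = 1.27

1.27 deg


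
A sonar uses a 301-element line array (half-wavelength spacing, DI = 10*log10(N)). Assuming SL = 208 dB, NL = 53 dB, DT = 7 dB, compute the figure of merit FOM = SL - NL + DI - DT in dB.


172.79 dB


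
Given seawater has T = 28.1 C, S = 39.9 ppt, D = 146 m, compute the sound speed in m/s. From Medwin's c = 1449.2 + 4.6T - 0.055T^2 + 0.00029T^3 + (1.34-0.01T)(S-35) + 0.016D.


c = 1449.2 + 4.6*28.1 - 0.055*28.1^2 + 0.00029*28.1^3 + (1.34 - 0.01*28.1)*(39.9 - 35) + 0.016*146 = 1548.99

1548.99 m/s


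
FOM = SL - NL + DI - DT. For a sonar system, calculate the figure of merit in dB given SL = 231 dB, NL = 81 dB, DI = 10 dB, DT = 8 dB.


152 dB


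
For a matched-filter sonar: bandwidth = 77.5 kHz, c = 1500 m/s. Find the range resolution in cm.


0.97 cm


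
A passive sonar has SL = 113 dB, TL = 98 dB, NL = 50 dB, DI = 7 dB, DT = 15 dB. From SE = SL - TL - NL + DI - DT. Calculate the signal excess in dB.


-43 dB


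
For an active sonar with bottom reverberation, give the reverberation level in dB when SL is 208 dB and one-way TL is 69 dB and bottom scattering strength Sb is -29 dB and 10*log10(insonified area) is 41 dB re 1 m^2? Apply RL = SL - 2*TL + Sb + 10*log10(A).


RL = SL - 2*TL + Sb + 10*log10(A) = 208 - 2*69 + (-29) + 41 = 82

82 dB


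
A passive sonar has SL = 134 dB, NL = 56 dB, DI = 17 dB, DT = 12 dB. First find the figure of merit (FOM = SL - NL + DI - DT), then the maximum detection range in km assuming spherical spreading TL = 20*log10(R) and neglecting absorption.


Step 1: FOM = SL - NL + DI - DT = 134 - 56 + 17 - 12 = 83 dB
Step 2: at max range FOM = TL = 20*log10(R), so R = 10^(83/20) = 14125.38 m = 14.13 km

14.13 km


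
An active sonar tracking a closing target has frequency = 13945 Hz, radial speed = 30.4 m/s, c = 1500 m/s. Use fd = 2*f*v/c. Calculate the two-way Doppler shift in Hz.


565.24 Hz


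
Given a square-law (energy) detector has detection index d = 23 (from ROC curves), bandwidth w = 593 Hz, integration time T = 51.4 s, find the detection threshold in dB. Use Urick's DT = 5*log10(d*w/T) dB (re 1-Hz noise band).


DT = 5*log10(d*w/T) = 5*log10(23 * 593 / 51.4) = 5*log10(265.35) = 12.12

12.12 dB


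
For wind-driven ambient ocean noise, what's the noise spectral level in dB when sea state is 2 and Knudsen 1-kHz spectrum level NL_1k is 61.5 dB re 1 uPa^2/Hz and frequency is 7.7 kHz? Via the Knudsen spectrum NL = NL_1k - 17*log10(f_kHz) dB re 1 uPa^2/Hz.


NL = NL_1k - 17*log10(f_kHz) = 61.5 - 17*log10(7.7) = 61.5 - (15.07) = 46.43

46.43 dB


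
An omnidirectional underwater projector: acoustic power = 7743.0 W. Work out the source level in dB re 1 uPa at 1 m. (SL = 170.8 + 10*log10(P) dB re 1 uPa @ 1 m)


SL = 170.8 + 10*log10(7743.0) = 170.8 + 38.89 = 209.69

209.69 dB


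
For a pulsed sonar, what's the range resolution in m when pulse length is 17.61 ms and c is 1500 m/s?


dR = c*tau/2 = 1500 * 17.61e-3 / 2 = 13.2075

13.2075 m


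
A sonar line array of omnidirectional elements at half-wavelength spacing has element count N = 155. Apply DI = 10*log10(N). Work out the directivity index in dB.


DI = 10*log10(155) = 21.9

21.9 dB


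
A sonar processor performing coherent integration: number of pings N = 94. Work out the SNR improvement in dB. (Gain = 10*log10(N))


Gain = 10*log10(94) = 19.73

19.73 dB


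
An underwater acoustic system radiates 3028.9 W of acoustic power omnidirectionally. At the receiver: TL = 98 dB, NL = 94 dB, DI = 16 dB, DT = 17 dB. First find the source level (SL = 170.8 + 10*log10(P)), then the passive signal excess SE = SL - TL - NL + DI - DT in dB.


Step 1: SL = 170.8 + 10*log10(3028.9) = 205.61 dB
Step 2: SE = SL - TL - NL + DI - DT = 205.61 - 98 - 94 + 16 - 17 = 12.61

12.61 dB


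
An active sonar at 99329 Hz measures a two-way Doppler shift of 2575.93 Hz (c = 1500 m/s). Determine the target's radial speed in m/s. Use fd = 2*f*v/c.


From fd = 2*f*v/c, v = c*fd/(2*f) = 1500 * 2575.93 / (2*99329) = 19.45

19.45 m/s


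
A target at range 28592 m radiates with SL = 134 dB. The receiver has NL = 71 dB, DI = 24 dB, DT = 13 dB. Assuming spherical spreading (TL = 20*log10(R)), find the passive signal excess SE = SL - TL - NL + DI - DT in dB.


Step 1: TL = 20*log10(28592) = 89.12 dB
Step 2: SE = 134 - 89.12 - 71 + 24 - 13 = -15.12

-15.12 dB


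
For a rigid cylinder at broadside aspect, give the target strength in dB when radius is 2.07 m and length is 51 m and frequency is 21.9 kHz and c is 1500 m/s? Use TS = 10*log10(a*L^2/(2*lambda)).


45.94 dB


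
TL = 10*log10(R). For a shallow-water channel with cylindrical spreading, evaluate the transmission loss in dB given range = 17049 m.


42.32 dB


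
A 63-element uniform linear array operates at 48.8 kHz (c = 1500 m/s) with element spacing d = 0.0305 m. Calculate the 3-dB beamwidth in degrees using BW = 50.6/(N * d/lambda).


0.81 deg


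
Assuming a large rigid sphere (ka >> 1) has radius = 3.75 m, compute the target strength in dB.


TS = 10*log10(3.75^2 / 4) = 10*log10(3.515625) = 5.46

5.46 dB


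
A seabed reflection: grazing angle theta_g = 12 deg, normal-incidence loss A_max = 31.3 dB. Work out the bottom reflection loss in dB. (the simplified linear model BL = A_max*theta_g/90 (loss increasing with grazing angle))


BL = A_max * theta_g / 90 = 31.3 * 12 / 90 = 4.17

4.17 dB


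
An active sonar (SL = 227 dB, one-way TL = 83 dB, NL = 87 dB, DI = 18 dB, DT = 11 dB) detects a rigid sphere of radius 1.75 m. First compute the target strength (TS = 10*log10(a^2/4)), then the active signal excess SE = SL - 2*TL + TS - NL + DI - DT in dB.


Step 1: TS = 10*log10(1.75^2/4) = -1.16 dB
Step 2: SE = SL - 2*TL + TS - NL + DI - DT = 227 - 2*83 + (-1.16) - 87 + 18 - 11 = -20.16

-20.16 dB


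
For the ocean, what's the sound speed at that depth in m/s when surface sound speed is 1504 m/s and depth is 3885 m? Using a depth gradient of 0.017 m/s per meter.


c = 1504 + 0.017 * 3885 = 1570.045

1570.045 m/s


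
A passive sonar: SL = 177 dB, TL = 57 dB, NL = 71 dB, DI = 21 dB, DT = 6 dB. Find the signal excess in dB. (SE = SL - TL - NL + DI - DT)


SE = SL - TL - NL + DI - DT = 177 - 57 - 71 + 21 - 6 = 64

64 dB


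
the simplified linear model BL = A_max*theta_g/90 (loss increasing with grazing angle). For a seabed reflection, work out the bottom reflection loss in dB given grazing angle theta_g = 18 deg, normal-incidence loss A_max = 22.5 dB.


BL = A_max * theta_g / 90 = 22.5 * 18 / 90 = 4.5

4.5 dB


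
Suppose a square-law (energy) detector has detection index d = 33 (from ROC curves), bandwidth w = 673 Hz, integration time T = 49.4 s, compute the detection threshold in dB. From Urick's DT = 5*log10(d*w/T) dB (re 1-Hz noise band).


DT = 5*log10(d*w/T) = 5*log10(33 * 673 / 49.4) = 5*log10(449.57) = 13.26

13.26 dB


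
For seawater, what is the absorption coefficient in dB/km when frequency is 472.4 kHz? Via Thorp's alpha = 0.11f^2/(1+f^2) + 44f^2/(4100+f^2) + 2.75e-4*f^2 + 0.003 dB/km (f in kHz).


f^2 = 223161.76
alpha = 0.11*223161.76/(1+223161.76) + 44*223161.76/(4100+223161.76) + 2.75e-4*223161.76 + 0.003 = 104.689

104.689 dB/km


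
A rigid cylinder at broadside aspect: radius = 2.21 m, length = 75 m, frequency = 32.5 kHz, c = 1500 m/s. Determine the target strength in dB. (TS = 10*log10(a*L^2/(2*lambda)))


lambda = 1500/32500 = 0.04615 m
TS = 10*log10(2.21*75^2/(2*0.04615)) = 51.29

51.29 dB


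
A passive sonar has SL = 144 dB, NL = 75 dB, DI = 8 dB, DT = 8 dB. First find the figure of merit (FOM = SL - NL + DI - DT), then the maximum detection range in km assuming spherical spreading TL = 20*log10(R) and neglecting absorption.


Step 1: FOM = SL - NL + DI - DT = 144 - 75 + 8 - 8 = 69 dB
Step 2: at max range FOM = TL = 20*log10(R), so R = 10^(69/20) = 2818.38 m = 2.82 km

2.82 km


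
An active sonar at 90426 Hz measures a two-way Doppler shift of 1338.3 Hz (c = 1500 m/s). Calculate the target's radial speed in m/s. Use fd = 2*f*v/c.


11.1 m/s


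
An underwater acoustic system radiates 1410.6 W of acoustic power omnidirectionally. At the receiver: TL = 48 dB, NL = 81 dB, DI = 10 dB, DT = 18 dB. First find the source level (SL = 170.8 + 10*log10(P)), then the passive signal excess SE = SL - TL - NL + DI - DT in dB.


Step 1: SL = 170.8 + 10*log10(1410.6) = 202.29 dB
Step 2: SE = SL - TL - NL + DI - DT = 202.29 - 48 - 81 + 10 - 18 = 65.29

65.29 dB


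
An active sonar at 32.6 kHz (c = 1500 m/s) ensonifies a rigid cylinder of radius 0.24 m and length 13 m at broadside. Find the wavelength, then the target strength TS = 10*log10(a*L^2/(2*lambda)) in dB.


Step 1: lambda = c/f = 1500/32600 = 0.04601 m
Step 2: TS = 10*log10(a*L^2/(2*lambda)) = 10*log10(0.24*13^2/(2*0.04601)) = 26.44

26.44 dB


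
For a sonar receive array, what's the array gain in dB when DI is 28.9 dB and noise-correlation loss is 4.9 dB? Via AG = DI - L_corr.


AG = DI - L_corr = 28.9 - 4.9 = 24.0

24.0 dB


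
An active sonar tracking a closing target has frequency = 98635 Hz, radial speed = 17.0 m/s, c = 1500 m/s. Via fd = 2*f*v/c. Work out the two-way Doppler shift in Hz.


2235.73 Hz


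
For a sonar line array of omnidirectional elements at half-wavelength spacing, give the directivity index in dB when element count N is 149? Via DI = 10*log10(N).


DI = 10*log10(149) = 21.73

21.73 dB


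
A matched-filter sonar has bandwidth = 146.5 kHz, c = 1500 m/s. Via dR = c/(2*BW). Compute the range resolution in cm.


0.51 cm


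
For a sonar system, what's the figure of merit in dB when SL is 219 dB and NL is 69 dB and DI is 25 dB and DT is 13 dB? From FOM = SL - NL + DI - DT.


FOM = SL - NL + DI - DT = 219 - 69 + 25 - 13 = 162

162 dB


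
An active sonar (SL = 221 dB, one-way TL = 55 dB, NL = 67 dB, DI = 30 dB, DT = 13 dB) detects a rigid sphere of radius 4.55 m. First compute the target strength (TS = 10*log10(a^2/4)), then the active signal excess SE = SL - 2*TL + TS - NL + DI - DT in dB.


Step 1: TS = 10*log10(4.55^2/4) = 7.14 dB
Step 2: SE = SL - 2*TL + TS - NL + DI - DT = 221 - 2*55 + (7.14) - 67 + 30 - 13 = 68.14

68.14 dB


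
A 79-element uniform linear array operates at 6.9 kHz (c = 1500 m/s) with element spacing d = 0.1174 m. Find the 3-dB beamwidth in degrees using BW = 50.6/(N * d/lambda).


1.19 deg


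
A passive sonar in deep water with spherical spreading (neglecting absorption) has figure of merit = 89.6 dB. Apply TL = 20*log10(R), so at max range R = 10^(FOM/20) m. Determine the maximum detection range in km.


30.2 km


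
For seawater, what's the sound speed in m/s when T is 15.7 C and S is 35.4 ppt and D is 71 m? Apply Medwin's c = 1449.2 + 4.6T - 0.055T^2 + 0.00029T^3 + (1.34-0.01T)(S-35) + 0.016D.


c = 1449.2 + 4.6*15.7 - 0.055*15.7^2 + 0.00029*15.7^3 + (1.34 - 0.01*15.7)*(35.4 - 35) + 0.016*71 = 1510.59

1510.59 m/s


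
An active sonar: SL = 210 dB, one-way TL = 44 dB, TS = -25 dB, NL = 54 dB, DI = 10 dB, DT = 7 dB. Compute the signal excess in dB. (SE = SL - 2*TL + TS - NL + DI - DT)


46 dB


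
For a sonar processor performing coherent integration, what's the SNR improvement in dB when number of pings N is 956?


Gain = 10*log10(956) = 29.8

29.8 dB


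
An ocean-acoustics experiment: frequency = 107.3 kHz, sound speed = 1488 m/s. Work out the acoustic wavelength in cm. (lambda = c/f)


lambda = c/f = 1488 / 107300 = 0.0139 m = 1.39 cm

1.39 cm


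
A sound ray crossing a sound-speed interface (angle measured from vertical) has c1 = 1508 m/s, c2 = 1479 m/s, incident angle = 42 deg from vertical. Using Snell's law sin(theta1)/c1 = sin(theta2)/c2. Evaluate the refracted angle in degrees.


sin(theta2) = (c2/c1)*sin(theta1) = (1479/1508)*sin(42 deg) = 0.65626
theta2 = arcsin(0.65626) = 41.02

41.02 deg


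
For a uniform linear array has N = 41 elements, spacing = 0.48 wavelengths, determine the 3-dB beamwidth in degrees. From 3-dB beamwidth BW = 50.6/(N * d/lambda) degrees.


2.57 deg


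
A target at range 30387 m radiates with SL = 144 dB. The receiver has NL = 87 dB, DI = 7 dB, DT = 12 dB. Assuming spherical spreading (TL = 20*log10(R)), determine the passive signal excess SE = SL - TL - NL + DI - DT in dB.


Step 1: TL = 20*log10(30387) = 89.65 dB
Step 2: SE = 144 - 89.65 - 87 + 7 - 12 = -37.65

-37.65 dB


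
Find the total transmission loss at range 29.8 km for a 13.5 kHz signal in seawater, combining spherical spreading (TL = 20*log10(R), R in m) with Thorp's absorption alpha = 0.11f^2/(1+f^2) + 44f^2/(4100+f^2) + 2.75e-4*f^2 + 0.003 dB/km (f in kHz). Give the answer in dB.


Step 1 (Thorp): alpha = 0.11*182.25/(1+182.25) + 44*182.25/(4100+182.25) + 2.75e-4*182.25 + 0.003 = 2.0351 dB/km
Step 2: TL_spread = 20*log10(29800) = 89.48 dB
Step 3: TL_abs = alpha*R = 2.0351 * 29.8 = 60.65 dB
Step 4: TL_total = 89.48 + 60.65 = 150.13

150.13 dB


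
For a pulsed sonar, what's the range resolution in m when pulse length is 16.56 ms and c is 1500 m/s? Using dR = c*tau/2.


12.42 m


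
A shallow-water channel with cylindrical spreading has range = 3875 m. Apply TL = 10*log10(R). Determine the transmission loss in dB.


TL = 10*log10(3875) = 35.88

35.88 dB


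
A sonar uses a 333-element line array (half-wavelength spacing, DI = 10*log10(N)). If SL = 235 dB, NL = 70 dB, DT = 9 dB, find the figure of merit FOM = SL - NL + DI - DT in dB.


Step 1: DI = 10*log10(333) = 25.22 dB
Step 2: FOM = SL - NL + DI - DT = 235 - 70 + 25.22 - 9 = 181.22

181.22 dB


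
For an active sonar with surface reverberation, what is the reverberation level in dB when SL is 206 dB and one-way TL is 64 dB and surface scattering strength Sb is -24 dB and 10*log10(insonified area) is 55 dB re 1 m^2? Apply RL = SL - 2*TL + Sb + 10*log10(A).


109 dB


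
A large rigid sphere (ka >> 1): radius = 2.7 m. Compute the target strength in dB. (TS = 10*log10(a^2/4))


2.61 dB


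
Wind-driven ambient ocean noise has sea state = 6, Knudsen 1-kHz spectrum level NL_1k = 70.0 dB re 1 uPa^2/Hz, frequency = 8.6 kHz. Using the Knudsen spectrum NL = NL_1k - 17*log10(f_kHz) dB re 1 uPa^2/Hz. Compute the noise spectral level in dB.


NL = NL_1k - 17*log10(f_kHz) = 70.0 - 17*log10(8.6) = 70.0 - (15.89) = 54.11

54.11 dB


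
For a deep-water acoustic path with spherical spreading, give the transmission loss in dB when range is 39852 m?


TL = 20*log10(39852) = 92.01

92.01 dB


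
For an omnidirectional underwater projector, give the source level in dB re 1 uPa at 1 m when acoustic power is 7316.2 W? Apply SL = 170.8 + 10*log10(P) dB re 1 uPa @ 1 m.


SL = 170.8 + 10*log10(7316.2) = 170.8 + 38.64 = 209.44

209.44 dB


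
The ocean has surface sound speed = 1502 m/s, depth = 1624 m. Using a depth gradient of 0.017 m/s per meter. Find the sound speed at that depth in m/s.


1529.608 m/s


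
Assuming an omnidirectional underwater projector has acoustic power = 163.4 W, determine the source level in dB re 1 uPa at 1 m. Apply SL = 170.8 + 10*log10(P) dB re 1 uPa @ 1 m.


SL = 170.8 + 10*log10(163.4) = 170.8 + 22.13 = 192.93

192.93 dB


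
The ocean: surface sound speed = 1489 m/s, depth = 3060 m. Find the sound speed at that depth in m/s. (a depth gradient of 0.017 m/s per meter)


c = 1489 + 0.017 * 3060 = 1541.02

1541.02 m/s


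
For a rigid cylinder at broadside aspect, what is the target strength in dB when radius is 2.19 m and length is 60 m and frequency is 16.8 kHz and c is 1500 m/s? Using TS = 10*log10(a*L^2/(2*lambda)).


lambda = 1500/16800 = 0.08929 m
TS = 10*log10(2.19*60^2/(2*0.08929)) = 46.45

46.45 dB


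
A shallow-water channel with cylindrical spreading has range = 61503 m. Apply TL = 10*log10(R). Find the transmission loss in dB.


TL = 10*log10(61503) = 47.89

47.89 dB


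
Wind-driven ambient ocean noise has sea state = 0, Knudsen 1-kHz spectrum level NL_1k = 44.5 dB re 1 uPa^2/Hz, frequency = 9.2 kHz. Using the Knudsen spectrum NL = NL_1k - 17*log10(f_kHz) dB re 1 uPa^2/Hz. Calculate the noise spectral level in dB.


28.12 dB


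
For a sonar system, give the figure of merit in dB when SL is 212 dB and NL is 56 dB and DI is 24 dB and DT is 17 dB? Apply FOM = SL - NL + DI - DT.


FOM = SL - NL + DI - DT = 212 - 56 + 24 - 17 = 163

163 dB


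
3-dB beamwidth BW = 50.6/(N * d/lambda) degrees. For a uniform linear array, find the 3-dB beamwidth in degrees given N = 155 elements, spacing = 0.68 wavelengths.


BW = 50.6 / (155 * 0.68) = 50.6 / 105.4 = 0.48

0.48 deg


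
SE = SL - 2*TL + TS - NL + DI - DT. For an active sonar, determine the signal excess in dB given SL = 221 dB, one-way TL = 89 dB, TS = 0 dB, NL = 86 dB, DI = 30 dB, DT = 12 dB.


SE = SL - 2*TL + TS - NL + DI - DT = 221 - 2*89 + (0) - 86 + 30 - 12 = -25

-25 dB


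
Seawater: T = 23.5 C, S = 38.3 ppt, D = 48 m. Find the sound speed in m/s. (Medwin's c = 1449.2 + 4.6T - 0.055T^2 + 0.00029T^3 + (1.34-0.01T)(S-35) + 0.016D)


1535.1 m/s


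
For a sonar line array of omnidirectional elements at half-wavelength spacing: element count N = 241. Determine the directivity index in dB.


DI = 10*log10(241) = 23.82

23.82 dB


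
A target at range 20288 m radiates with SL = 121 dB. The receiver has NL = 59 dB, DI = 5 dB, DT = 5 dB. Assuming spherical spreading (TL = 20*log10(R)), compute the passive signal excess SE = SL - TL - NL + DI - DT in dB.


Step 1: TL = 20*log10(20288) = 86.14 dB
Step 2: SE = 121 - 86.14 - 59 + 5 - 5 = -24.14

-24.14 dB


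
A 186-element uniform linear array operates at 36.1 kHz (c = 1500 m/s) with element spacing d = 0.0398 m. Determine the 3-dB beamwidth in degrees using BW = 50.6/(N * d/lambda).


Step 1: lambda = 1500/36100 = 0.04155 m
Step 2: d/lambda = 0.0398/0.04155 = 0.9579
Step 3: BW = 50.6/(N * d/lambda) = 50.6/(186 * 0.9579) = 0.28

0.28 deg


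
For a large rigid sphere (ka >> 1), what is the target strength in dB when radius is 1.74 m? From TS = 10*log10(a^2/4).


-1.21 dB


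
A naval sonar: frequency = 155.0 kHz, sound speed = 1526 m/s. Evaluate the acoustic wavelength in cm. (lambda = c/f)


0.98 cm


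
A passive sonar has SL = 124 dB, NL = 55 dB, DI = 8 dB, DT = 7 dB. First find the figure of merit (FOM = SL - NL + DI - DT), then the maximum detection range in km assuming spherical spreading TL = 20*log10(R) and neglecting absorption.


Step 1: FOM = SL - NL + DI - DT = 124 - 55 + 8 - 7 = 70 dB
Step 2: at max range FOM = TL = 20*log10(R), so R = 10^(70/20) = 3162.28 m = 3.16 km

3.16 km


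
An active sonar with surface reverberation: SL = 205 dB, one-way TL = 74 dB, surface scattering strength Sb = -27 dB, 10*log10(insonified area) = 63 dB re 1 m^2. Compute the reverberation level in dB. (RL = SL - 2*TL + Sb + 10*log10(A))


RL = SL - 2*TL + Sb + 10*log10(A) = 205 - 2*74 + (-27) + 63 = 93

93 dB


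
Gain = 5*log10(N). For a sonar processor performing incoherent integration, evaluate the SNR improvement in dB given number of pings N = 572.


Gain = 5*log10(572) = 13.79

13.79 dB


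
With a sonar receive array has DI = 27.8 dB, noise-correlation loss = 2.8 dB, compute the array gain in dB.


AG = DI - L_corr = 27.8 - 2.8 = 25.0

25.0 dB


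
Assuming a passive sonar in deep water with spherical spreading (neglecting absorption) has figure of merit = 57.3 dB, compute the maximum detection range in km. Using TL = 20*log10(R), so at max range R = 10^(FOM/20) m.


0.73 km


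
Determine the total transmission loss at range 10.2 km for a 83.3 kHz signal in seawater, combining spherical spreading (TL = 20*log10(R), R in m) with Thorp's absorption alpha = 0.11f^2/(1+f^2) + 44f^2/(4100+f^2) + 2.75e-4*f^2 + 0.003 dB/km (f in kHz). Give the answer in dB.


Step 1 (Thorp): alpha = 0.11*6938.89/(1+6938.89) + 44*6938.89/(4100+6938.89) + 2.75e-4*6938.89 + 0.003 = 29.679 dB/km
Step 2: TL_spread = 20*log10(10200) = 80.17 dB
Step 3: TL_abs = alpha*R = 29.679 * 10.2 = 302.73 dB
Step 4: TL_total = 80.17 + 302.73 = 382.9

382.9 dB


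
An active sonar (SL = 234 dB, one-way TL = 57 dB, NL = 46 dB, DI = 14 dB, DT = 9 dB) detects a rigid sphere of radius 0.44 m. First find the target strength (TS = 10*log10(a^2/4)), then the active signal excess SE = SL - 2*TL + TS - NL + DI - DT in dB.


Step 1: TS = 10*log10(0.44^2/4) = -13.15 dB
Step 2: SE = SL - 2*TL + TS - NL + DI - DT = 234 - 2*57 + (-13.15) - 46 + 14 - 9 = 65.85

65.85 dB


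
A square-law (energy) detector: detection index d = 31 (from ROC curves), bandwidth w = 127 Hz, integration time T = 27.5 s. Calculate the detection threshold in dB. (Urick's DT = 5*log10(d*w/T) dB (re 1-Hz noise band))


DT = 5*log10(d*w/T) = 5*log10(31 * 127 / 27.5) = 5*log10(143.16) = 10.78

10.78 dB


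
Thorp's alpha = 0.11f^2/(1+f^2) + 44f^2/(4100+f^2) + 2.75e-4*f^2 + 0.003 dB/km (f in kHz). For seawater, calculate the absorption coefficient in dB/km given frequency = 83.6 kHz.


f^2 = 6988.96
alpha = 0.11*6988.96/(1+6988.96) + 44*6988.96/(4100+6988.96) + 2.75e-4*6988.96 + 0.003 = 29.767

29.767 dB/km


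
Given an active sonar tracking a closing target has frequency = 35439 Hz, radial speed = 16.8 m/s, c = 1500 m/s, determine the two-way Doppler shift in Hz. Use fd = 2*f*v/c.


fd = 2*f*v/c = 2 * 35439 * 16.8 / 1500 = 793.83

793.83 Hz


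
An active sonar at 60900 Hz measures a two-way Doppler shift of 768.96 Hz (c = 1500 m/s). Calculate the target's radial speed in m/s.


9.47 m/s


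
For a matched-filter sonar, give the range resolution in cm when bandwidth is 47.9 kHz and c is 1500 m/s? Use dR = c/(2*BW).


1.57 cm


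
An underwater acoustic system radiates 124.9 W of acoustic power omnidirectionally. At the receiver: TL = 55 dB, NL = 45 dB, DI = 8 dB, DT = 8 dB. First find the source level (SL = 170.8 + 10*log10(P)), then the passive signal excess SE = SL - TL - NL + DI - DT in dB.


Step 1: SL = 170.8 + 10*log10(124.9) = 191.77 dB
Step 2: SE = SL - TL - NL + DI - DT = 191.77 - 55 - 45 + 8 - 8 = 91.77

91.77 dB


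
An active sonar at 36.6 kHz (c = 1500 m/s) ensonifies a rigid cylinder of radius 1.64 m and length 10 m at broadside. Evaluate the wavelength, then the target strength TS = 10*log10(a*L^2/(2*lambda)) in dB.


Step 1: lambda = c/f = 1500/36600 = 0.04098 m
Step 2: TS = 10*log10(a*L^2/(2*lambda)) = 10*log10(1.64*10^2/(2*0.04098)) = 33.01

33.01 dB


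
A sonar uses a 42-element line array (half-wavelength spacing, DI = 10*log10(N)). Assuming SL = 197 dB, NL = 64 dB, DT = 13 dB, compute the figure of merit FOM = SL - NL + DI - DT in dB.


Step 1: DI = 10*log10(42) = 16.23 dB
Step 2: FOM = SL - NL + DI - DT = 197 - 64 + 16.23 - 13 = 136.23

136.23 dB
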